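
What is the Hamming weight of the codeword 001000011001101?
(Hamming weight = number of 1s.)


Counting 1s in 001000011001101

6


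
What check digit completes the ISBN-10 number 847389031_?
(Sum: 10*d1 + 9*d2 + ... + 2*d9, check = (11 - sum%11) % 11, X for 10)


Weighted sum: 297
297 mod 11 = 0

Check digit: 0


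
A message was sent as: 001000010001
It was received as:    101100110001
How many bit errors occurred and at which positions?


XOR: 100100100000

3 error(s) at position(s): 0, 3, 6


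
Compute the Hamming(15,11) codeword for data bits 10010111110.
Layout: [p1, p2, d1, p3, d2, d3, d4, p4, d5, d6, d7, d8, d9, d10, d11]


Parity bits: p1=0, p2=1, p3=0, p4=1

011000110111110


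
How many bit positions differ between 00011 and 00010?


XOR: 00001
Count of 1s: 1

1


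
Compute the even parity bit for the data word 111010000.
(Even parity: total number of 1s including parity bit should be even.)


Number of 1s in data: 4
Parity bit: 0

0


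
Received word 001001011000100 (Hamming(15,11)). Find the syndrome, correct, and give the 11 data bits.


Syndrome = 9: error at position 9

Data: 10100000100 (corrected bit 9)


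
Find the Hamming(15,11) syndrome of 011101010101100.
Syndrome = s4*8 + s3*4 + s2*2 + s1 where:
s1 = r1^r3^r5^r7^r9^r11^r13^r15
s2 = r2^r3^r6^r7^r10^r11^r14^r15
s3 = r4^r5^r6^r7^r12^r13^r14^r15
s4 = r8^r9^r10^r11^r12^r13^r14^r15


s1=0, s2=0, s3=0, s4=0

Syndrome = 0 (no error)


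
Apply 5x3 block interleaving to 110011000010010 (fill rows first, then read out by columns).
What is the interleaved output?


Matrix:
  110
  011
  000
  010
  010
Read columns: 100001101101000

100001101101000


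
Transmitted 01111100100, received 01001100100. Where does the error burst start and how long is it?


XOR: 00110000000

Burst at position 2, length 2


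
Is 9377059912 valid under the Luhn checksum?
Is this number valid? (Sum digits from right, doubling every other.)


Luhn sum = 51
51 mod 10 = 1

Invalid (Luhn sum mod 10 = 1)


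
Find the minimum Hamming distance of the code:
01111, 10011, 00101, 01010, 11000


Comparing all pairs, minimum distance: 2
Can detect 1 errors, correct 0 errors

2


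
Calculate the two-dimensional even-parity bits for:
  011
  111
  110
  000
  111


Row parities: 01001
Column parities: 101

Row P: 01001, Col P: 101, Corner: 0


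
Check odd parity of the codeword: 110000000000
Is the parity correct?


Number of 1s: 2

No, parity error (2 ones)


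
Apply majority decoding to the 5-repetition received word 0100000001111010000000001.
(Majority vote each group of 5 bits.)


Groups: 01000, 00001, 11101, 00000, 00001
Majority votes: 00100

00100


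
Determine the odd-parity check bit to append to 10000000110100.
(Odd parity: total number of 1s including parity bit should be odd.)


Number of 1s in data: 4
Parity bit: 1

1


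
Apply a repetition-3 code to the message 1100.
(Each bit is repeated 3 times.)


Each bit -> 3 copies

111111000000


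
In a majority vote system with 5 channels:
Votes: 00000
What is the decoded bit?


Ones: 0 out of 5
Threshold: 3

0 (0/5 voted 1)


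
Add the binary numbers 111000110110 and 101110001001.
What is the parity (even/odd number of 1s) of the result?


111000110110 = 3638
101110001001 = 2953
Sum = 6591 = 1100110111111
1s count = 10

even parity (10 ones in 1100110111111)


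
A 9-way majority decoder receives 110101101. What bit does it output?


Ones: 6 out of 9
Threshold: 5

1 (6/9 voted 1)


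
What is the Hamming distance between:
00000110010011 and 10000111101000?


XOR: 10000001111011
Count of 1s: 7

7


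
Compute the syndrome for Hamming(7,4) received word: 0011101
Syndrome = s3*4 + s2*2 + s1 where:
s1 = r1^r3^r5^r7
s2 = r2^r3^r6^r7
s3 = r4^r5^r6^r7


s1=1, s2=0, s3=1

Syndrome = 5 (error at position 5)


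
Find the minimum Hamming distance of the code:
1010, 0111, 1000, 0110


Comparing all pairs, minimum distance: 1
Can detect 0 errors, correct 0 errors

1


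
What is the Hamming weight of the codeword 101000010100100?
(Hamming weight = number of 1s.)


Counting 1s in 101000010100100

5


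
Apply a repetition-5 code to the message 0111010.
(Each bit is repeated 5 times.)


Each bit -> 5 copies

00000111111111111111000001111100000


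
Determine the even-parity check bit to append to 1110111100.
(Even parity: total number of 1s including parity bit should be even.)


Number of 1s in data: 7
Parity bit: 1

1


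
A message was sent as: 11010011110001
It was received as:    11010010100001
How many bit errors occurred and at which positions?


XOR: 00000001010000

2 error(s) at position(s): 7, 9


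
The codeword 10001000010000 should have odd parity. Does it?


Number of 1s: 3

Yes, parity is correct (3 ones)


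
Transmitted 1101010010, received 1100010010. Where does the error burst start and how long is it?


XOR: 0001000000

Burst at position 3, length 1


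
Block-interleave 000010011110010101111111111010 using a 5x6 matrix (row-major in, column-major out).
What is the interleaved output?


Matrix:
  000010
  011110
  010101
  111111
  111010
Read columns: 000110111101011011101101100110

000110111101011011101101100110


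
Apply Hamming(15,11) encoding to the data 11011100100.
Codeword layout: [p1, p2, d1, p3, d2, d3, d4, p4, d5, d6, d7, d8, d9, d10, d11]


Parity bits: p1=1, p2=1, p3=1, p4=1

111110111100100


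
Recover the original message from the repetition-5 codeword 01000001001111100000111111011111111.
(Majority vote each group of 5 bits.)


Groups: 01000, 00100, 11111, 00000, 11111, 10111, 11111
Majority votes: 0010111

0010111


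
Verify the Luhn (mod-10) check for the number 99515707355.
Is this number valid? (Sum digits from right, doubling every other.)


Luhn sum = 49
49 mod 10 = 9

Invalid (Luhn sum mod 10 = 9)


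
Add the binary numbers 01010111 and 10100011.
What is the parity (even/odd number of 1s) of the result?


01010111 = 87
10100011 = 163
Sum = 250 = 11111010
1s count = 6

even parity (6 ones in 11111010)


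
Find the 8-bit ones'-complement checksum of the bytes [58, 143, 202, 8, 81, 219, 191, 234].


Sum = 1136 mod 256 = 112
Complement = 143

143


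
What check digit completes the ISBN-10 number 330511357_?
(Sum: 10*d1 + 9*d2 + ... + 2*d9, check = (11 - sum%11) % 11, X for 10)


Weighted sum: 144
144 mod 11 = 1

Check digit: X


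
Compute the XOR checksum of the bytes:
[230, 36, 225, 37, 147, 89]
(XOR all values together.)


XOR chain: 230 ^ 36 ^ 225 ^ 37 ^ 147 ^ 89 = 204

204


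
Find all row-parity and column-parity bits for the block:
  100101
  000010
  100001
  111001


Row parities: 1100
Column parities: 111111

Row P: 1100, Col P: 111111, Corner: 0


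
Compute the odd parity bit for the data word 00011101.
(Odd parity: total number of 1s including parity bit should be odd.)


Number of 1s in data: 4
Parity bit: 1

1


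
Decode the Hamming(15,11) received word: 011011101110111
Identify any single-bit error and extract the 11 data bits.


Syndrome = 1: error at position 1

Data: 11111110111 (corrected bit 1)


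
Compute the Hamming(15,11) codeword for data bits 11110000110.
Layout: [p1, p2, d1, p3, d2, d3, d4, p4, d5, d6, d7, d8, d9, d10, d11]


Parity bits: p1=0, p2=0, p3=1, p4=0

001111100000110


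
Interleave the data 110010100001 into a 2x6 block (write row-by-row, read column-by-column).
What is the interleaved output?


Matrix:
  110010
  100001
Read columns: 111000001001

111000001001


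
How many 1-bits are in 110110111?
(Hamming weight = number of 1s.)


Counting 1s in 110110111

7


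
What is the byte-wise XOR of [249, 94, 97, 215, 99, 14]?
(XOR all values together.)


XOR chain: 249 ^ 94 ^ 97 ^ 215 ^ 99 ^ 14 = 124

124


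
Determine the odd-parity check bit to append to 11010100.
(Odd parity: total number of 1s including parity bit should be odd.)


Number of 1s in data: 4
Parity bit: 1

1


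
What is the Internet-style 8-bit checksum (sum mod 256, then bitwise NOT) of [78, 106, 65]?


Sum = 249 mod 256 = 249
Complement = 6

6


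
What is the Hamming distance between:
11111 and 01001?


XOR: 10110
Count of 1s: 3

3


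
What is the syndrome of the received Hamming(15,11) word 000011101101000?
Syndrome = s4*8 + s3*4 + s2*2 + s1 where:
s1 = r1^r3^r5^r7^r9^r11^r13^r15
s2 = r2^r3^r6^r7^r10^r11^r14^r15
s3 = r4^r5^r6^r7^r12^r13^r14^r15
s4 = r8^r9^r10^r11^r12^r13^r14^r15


s1=1, s2=1, s3=0, s4=1

Syndrome = 11 (error at position 11)


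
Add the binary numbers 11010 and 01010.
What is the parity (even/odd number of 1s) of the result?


11010 = 26
01010 = 10
Sum = 36 = 100100
1s count = 2

even parity (2 ones in 100100)


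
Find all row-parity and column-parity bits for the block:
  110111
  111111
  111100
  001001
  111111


Row parities: 10000
Column parities: 000010

Row P: 10000, Col P: 000010, Corner: 1


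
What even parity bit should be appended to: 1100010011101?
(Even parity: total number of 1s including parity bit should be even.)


Number of 1s in data: 7
Parity bit: 1

1


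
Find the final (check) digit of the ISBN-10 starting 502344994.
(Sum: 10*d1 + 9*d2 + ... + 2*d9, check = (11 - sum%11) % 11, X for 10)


Weighted sum: 202
202 mod 11 = 4

Check digit: 7


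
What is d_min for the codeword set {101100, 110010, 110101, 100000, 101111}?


Comparing all pairs, minimum distance: 2
Can detect 1 errors, correct 0 errors

2


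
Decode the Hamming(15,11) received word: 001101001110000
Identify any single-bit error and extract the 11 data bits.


Syndrome = 9: error at position 9

Data: 10100110000 (corrected bit 9)


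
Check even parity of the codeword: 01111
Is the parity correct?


Number of 1s: 4

Yes, parity is correct (4 ones)


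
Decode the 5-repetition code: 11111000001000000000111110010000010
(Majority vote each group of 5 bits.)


Groups: 11111, 00000, 10000, 00000, 11111, 00100, 00010
Majority votes: 1000100

1000100


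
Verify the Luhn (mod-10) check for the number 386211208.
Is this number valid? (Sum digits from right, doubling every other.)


Luhn sum = 33
33 mod 10 = 3

Invalid (Luhn sum mod 10 = 3)


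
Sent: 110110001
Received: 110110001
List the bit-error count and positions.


XOR: 000000000

0 errors (received matches sent)


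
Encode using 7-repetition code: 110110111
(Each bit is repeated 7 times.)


Each bit -> 7 copies

111111111111110000000111111111111110000000111111111111111111111


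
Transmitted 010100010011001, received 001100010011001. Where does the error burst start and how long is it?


XOR: 011000000000000

Burst at position 1, length 2


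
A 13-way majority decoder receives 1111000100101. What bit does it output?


Ones: 7 out of 13
Threshold: 7

1 (7/13 voted 1)


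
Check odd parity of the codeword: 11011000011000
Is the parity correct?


Number of 1s: 6

No, parity error (6 ones)


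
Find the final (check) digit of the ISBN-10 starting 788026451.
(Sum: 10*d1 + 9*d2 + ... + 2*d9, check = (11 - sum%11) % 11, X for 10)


Weighted sum: 281
281 mod 11 = 6

Check digit: 5


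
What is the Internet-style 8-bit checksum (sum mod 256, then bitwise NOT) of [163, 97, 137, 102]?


Sum = 499 mod 256 = 243
Complement = 12

12


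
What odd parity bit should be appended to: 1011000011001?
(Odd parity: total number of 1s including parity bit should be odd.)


Number of 1s in data: 6
Parity bit: 1

1


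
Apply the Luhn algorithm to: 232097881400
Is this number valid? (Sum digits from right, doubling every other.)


Luhn sum = 48
48 mod 10 = 8

Invalid (Luhn sum mod 10 = 8)


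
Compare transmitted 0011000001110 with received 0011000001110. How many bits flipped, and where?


XOR: 0000000000000

0 errors (received matches sent)


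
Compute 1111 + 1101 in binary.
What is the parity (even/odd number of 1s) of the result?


1111 = 15
1101 = 13
Sum = 28 = 11100
1s count = 3

odd parity (3 ones in 11100)


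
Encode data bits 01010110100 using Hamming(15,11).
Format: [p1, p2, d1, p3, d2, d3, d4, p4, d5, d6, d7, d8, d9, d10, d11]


Parity bits: p1=0, p2=1, p3=1, p4=1

010110110110100


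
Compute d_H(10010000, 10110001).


XOR: 00100001
Count of 1s: 2

2


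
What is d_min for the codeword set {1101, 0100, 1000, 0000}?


Comparing all pairs, minimum distance: 1
Can detect 0 errors, correct 0 errors

1


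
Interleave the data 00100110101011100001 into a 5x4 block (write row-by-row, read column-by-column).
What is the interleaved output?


Matrix:
  0010
  0110
  1010
  1110
  0001
Read columns: 00110010101111000001

00110010101111000001


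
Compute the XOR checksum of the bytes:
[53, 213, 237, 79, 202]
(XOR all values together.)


XOR chain: 53 ^ 213 ^ 237 ^ 79 ^ 202 = 136

136


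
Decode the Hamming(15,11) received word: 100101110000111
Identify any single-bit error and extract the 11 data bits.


Syndrome = 0: no error detected

Data: 00110000111 (no errors)


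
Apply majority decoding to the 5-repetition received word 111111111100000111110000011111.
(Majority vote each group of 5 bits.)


Groups: 11111, 11111, 00000, 11111, 00000, 11111
Majority votes: 110101

110101


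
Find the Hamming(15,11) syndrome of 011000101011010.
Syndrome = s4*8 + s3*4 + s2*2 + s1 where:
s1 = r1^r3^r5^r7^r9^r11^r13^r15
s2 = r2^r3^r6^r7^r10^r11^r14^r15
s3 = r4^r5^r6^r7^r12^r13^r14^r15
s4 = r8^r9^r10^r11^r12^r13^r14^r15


s1=0, s2=1, s3=1, s4=0

Syndrome = 6 (error at position 6)


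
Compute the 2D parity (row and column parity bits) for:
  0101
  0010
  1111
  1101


Row parities: 0101
Column parities: 0101

Row P: 0101, Col P: 0101, Corner: 0


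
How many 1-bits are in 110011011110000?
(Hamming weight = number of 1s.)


Counting 1s in 110011011110000

8


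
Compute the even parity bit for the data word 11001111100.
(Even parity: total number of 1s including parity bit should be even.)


Number of 1s in data: 7
Parity bit: 1

1


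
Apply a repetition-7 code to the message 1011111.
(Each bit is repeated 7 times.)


Each bit -> 7 copies

1111111000000011111111111111111111111111111111111


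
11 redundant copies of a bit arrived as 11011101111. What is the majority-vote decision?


Ones: 9 out of 11
Threshold: 6

1 (9/11 voted 1)


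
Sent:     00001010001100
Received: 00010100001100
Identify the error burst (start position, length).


XOR: 00011110000000

Burst at position 3, length 4


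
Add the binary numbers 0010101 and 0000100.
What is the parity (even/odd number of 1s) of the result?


0010101 = 21
0000100 = 4
Sum = 25 = 11001
1s count = 3

odd parity (3 ones in 11001)


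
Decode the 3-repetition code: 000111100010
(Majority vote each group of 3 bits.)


Groups: 000, 111, 100, 010
Majority votes: 0100

0100


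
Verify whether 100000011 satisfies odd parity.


Number of 1s: 3

Yes, parity is correct (3 ones)


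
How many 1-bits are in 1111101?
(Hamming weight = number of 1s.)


Counting 1s in 1111101

6


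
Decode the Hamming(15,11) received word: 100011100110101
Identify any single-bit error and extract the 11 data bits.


Syndrome = 6: error at position 6

Data: 01010110101 (corrected bit 6)


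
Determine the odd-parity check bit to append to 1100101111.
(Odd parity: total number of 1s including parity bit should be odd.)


Number of 1s in data: 7
Parity bit: 0

0


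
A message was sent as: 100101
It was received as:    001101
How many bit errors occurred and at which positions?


XOR: 101000

2 error(s) at position(s): 0, 2


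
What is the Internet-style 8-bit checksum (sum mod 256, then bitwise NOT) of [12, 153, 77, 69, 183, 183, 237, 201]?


Sum = 1115 mod 256 = 91
Complement = 164

164


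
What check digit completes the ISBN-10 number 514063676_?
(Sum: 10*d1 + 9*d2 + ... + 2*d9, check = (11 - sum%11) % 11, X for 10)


Weighted sum: 199
199 mod 11 = 1

Check digit: X


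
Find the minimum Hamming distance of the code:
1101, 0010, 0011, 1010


Comparing all pairs, minimum distance: 1
Can detect 0 errors, correct 0 errors

1


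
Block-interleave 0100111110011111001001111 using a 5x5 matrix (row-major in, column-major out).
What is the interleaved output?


Matrix:
  01001
  11110
  01111
  10010
  01111
Read columns: 0101011101011010111110101

0101011101011010111110101


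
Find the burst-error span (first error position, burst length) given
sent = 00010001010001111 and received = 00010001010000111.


XOR: 00000000000001000

Burst at position 13, length 1


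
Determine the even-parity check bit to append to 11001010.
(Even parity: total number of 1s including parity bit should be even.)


Number of 1s in data: 4
Parity bit: 0

0


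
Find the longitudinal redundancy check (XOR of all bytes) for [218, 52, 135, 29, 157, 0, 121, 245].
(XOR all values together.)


XOR chain: 218 ^ 52 ^ 135 ^ 29 ^ 157 ^ 0 ^ 121 ^ 245 = 101

101


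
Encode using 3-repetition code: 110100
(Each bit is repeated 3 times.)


Each bit -> 3 copies

111111000111000000


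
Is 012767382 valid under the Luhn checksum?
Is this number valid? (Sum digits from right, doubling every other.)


Luhn sum = 32
32 mod 10 = 2

Invalid (Luhn sum mod 10 = 2)


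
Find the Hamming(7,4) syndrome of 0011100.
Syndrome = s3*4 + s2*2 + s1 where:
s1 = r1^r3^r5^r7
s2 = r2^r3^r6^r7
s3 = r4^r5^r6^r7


s1=0, s2=1, s3=0

Syndrome = 2 (error at position 2)


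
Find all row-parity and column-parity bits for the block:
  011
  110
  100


Row parities: 001
Column parities: 001

Row P: 001, Col P: 001, Corner: 1


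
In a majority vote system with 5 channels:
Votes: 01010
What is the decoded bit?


Ones: 2 out of 5
Threshold: 3

0 (2/5 voted 1)


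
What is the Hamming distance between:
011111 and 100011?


XOR: 111100
Count of 1s: 4

4


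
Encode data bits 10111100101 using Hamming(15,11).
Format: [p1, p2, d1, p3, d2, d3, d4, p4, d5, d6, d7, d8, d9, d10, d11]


Parity bits: p1=1, p2=1, p3=0, p4=0

111001101100101


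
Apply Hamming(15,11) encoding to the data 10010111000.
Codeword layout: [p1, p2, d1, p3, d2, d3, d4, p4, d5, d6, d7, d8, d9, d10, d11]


Parity bits: p1=1, p2=0, p3=0, p4=1

101000110111000


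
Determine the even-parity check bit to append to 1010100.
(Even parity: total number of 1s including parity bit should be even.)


Number of 1s in data: 3
Parity bit: 1

1


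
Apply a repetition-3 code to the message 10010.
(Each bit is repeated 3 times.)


Each bit -> 3 copies

111000000111000


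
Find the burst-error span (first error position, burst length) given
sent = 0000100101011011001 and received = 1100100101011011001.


XOR: 1100000000000000000

Burst at position 0, length 2


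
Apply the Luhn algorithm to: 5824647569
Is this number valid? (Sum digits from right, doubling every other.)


Luhn sum = 46
46 mod 10 = 6

Invalid (Luhn sum mod 10 = 6)


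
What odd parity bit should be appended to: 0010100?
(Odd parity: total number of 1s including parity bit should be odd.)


Number of 1s in data: 2
Parity bit: 1

1


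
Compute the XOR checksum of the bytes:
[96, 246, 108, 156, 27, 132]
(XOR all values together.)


XOR chain: 96 ^ 246 ^ 108 ^ 156 ^ 27 ^ 132 = 249

249


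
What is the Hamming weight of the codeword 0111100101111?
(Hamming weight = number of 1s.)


Counting 1s in 0111100101111

9


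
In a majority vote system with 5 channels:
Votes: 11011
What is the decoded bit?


Ones: 4 out of 5
Threshold: 3

1 (4/5 voted 1)


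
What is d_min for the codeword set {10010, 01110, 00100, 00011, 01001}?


Comparing all pairs, minimum distance: 2
Can detect 1 errors, correct 0 errors

2


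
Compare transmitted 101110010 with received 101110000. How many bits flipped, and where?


XOR: 000000010

1 error(s) at position(s): 7


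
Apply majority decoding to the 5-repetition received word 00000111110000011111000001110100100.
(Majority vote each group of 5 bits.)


Groups: 00000, 11111, 00000, 11111, 00000, 11101, 00100
Majority votes: 0101010

0101010


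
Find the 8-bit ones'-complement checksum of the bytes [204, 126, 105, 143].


Sum = 578 mod 256 = 66
Complement = 189

189


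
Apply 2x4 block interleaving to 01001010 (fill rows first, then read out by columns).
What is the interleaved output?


Matrix:
  0100
  1010
Read columns: 01100100

01100100


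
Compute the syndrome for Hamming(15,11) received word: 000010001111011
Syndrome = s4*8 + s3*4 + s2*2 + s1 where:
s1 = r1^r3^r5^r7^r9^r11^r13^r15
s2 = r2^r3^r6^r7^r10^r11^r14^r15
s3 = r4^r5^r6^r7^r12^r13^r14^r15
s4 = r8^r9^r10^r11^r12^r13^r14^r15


s1=0, s2=0, s3=0, s4=0

Syndrome = 0 (no error)


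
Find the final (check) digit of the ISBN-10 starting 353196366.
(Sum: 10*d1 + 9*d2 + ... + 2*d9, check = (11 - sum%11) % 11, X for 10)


Weighted sum: 232
232 mod 11 = 1

Check digit: X


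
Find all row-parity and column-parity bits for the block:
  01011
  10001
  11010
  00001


Row parities: 1011
Column parities: 00001

Row P: 1011, Col P: 00001, Corner: 1


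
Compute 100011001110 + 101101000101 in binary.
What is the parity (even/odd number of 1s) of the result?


100011001110 = 2254
101101000101 = 2885
Sum = 5139 = 1010000010011
1s count = 5

odd parity (5 ones in 1010000010011)


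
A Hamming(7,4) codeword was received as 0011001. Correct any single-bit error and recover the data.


Syndrome = 0: no error detected

Data: 1001 (no errors)


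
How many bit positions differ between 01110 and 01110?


XOR: 00000
Count of 1s: 0

0


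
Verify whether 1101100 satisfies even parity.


Number of 1s: 4

Yes, parity is correct (4 ones)


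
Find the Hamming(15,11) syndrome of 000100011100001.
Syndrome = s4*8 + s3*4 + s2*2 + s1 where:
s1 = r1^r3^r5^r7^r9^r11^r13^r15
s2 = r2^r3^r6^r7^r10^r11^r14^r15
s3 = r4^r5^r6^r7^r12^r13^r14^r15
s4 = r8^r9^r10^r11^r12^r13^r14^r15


s1=0, s2=0, s3=0, s4=0

Syndrome = 0 (no error)


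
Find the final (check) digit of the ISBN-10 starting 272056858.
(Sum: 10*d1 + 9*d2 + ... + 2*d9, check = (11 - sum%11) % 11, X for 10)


Weighted sum: 222
222 mod 11 = 2

Check digit: 9


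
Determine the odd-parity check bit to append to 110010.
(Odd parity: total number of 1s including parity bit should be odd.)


Number of 1s in data: 3
Parity bit: 0

0


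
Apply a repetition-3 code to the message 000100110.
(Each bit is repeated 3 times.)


Each bit -> 3 copies

000000000111000000111111000


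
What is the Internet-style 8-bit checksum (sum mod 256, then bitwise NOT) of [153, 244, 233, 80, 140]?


Sum = 850 mod 256 = 82
Complement = 173

173


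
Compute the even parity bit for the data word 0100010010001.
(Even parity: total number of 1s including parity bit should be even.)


Number of 1s in data: 4
Parity bit: 0

0


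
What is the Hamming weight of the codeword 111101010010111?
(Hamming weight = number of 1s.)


Counting 1s in 111101010010111

10


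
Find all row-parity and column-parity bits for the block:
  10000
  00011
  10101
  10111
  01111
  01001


Row parities: 101000
Column parities: 10111

Row P: 101000, Col P: 10111, Corner: 0


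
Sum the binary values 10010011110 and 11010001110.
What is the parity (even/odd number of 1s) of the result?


10010011110 = 1182
11010001110 = 1678
Sum = 2860 = 101100101100
1s count = 6

even parity (6 ones in 101100101100)


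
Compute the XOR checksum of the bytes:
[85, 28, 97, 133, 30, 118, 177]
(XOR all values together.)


XOR chain: 85 ^ 28 ^ 97 ^ 133 ^ 30 ^ 118 ^ 177 = 116

116


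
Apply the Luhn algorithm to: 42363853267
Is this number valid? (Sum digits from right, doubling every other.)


Luhn sum = 47
47 mod 10 = 7

Invalid (Luhn sum mod 10 = 7)


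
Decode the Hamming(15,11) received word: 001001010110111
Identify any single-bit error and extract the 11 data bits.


Syndrome = 0: no error detected

Data: 10100110111 (no errors)


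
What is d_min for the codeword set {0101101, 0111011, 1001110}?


Comparing all pairs, minimum distance: 3
Can detect 2 errors, correct 1 errors

3


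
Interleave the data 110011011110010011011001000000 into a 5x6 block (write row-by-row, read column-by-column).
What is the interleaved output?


Matrix:
  110011
  011110
  010011
  011001
  000000
Read columns: 100001111001010010001110010110

100001111001010010001110010110


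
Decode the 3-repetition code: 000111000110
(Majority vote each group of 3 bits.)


Groups: 000, 111, 000, 110
Majority votes: 0101

0101


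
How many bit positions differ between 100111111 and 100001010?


XOR: 000110101
Count of 1s: 4

4


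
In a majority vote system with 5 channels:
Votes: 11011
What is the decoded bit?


Ones: 4 out of 5
Threshold: 3

1 (4/5 voted 1)


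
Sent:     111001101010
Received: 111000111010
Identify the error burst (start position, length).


XOR: 000001010000

Burst at position 5, length 3


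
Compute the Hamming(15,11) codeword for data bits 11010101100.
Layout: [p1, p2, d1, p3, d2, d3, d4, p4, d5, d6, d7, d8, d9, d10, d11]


Parity bits: p1=0, p2=1, p3=0, p4=1

011010110101100


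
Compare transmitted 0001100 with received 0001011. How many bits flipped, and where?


XOR: 0000111

3 error(s) at position(s): 4, 5, 6


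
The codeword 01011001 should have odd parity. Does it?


Number of 1s: 4

No, parity error (4 ones)


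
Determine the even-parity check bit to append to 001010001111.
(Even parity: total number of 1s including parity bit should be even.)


Number of 1s in data: 6
Parity bit: 0

0


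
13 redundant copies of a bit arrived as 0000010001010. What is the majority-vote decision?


Ones: 3 out of 13
Threshold: 7

0 (3/13 voted 1)


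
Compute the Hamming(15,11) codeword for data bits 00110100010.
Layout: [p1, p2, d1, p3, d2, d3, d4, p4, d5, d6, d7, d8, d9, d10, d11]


Parity bits: p1=1, p2=0, p3=1, p4=0

100101100100010


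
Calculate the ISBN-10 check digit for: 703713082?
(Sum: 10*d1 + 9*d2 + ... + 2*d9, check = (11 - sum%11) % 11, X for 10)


Weighted sum: 192
192 mod 11 = 5

Check digit: 6


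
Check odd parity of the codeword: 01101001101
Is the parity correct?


Number of 1s: 6

No, parity error (6 ones)


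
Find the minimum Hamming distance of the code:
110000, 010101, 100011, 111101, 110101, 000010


Comparing all pairs, minimum distance: 1
Can detect 0 errors, correct 0 errors

1


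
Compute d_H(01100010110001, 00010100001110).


XOR: 01110110111111
Count of 1s: 11

11


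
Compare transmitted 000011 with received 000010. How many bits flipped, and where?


XOR: 000001

1 error(s) at position(s): 5


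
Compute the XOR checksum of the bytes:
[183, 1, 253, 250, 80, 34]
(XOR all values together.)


XOR chain: 183 ^ 1 ^ 253 ^ 250 ^ 80 ^ 34 = 195

195


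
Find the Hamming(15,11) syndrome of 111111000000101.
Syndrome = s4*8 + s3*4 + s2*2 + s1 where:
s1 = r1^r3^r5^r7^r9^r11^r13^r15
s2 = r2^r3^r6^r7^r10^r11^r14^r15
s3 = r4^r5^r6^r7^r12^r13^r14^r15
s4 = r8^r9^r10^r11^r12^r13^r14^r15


s1=1, s2=0, s3=1, s4=0

Syndrome = 5 (error at position 5)


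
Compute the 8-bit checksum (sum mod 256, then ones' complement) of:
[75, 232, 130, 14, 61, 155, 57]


Sum = 724 mod 256 = 212
Complement = 43

43


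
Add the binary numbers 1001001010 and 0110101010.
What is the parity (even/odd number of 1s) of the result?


1001001010 = 586
0110101010 = 426
Sum = 1012 = 1111110100
1s count = 7

odd parity (7 ones in 1111110100)


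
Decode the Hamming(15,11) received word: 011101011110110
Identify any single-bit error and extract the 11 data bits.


Syndrome = 0: no error detected

Data: 10101110110 (no errors)


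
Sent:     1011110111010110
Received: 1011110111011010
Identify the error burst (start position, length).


XOR: 0000000000001100

Burst at position 12, length 2


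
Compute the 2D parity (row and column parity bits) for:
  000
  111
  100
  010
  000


Row parities: 01110
Column parities: 001

Row P: 01110, Col P: 001, Corner: 1


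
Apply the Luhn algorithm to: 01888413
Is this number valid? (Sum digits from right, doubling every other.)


Luhn sum = 32
32 mod 10 = 2

Invalid (Luhn sum mod 10 = 2)


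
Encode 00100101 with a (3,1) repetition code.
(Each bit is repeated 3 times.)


Each bit -> 3 copies

000000111000000111000111


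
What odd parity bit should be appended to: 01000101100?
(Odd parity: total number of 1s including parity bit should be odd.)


Number of 1s in data: 4
Parity bit: 1

1


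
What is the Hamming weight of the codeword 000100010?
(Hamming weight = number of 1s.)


Counting 1s in 000100010

2


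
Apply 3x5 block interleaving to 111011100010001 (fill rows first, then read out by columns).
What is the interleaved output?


Matrix:
  11101
  11000
  10001
Read columns: 111110100000101

111110100000101


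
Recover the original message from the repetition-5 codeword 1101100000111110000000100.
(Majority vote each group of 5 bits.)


Groups: 11011, 00000, 11111, 00000, 00100
Majority votes: 10100

10100


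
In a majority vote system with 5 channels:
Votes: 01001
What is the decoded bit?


Ones: 2 out of 5
Threshold: 3

0 (2/5 voted 1)


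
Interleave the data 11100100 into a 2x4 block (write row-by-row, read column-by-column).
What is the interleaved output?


Matrix:
  1110
  0100
Read columns: 10111000

10111000


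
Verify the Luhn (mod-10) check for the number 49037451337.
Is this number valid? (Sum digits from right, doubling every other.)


Luhn sum = 57
57 mod 10 = 7

Invalid (Luhn sum mod 10 = 7)


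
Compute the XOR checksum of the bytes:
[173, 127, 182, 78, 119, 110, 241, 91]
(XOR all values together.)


XOR chain: 173 ^ 127 ^ 182 ^ 78 ^ 119 ^ 110 ^ 241 ^ 91 = 153

153


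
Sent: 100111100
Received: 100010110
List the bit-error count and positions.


XOR: 000101010

3 error(s) at position(s): 3, 5, 7


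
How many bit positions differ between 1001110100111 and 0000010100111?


XOR: 1001100000000
Count of 1s: 3

3


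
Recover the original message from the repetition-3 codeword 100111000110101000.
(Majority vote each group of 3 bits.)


Groups: 100, 111, 000, 110, 101, 000
Majority votes: 010110

010110


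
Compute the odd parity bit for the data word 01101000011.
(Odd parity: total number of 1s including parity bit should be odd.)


Number of 1s in data: 5
Parity bit: 0

0


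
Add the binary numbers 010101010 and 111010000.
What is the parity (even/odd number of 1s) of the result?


010101010 = 170
111010000 = 464
Sum = 634 = 1001111010
1s count = 6

even parity (6 ones in 1001111010)


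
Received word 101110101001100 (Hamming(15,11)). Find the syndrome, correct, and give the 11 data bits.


Syndrome = 12: error at position 12

Data: 11011000100 (corrected bit 12)


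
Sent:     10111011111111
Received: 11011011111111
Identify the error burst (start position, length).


XOR: 01100000000000

Burst at position 1, length 2


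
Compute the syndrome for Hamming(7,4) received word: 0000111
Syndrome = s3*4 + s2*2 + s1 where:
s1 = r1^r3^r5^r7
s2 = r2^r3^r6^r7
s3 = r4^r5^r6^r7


s1=0, s2=0, s3=1

Syndrome = 4 (error at position 4)


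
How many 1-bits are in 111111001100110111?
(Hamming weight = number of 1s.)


Counting 1s in 111111001100110111

13


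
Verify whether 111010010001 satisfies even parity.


Number of 1s: 6

Yes, parity is correct (6 ones)


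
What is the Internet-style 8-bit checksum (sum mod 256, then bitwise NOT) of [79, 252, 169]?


Sum = 500 mod 256 = 244
Complement = 11

11


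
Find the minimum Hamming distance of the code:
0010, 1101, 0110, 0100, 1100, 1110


Comparing all pairs, minimum distance: 1
Can detect 0 errors, correct 0 errors

1


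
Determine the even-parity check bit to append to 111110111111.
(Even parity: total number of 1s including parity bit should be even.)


Number of 1s in data: 11
Parity bit: 1

1


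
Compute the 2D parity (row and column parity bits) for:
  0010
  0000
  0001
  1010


Row parities: 1010
Column parities: 1001

Row P: 1010, Col P: 1001, Corner: 0


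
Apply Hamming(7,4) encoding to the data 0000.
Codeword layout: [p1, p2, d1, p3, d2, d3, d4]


Parity bits: p1=0, p2=0, p3=0

0000000


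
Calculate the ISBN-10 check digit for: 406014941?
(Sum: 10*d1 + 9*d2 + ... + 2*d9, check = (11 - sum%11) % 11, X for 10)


Weighted sum: 164
164 mod 11 = 10

Check digit: 1


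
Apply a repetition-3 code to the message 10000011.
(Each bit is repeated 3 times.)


Each bit -> 3 copies

111000000000000000111111


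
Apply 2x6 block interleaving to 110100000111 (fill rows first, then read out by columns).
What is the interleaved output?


Matrix:
  110100
  000111
Read columns: 101000110101

101000110101


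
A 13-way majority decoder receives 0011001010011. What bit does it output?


Ones: 6 out of 13
Threshold: 7

0 (6/13 voted 1)


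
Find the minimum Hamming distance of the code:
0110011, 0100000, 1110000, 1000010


Comparing all pairs, minimum distance: 2
Can detect 1 errors, correct 0 errors

2


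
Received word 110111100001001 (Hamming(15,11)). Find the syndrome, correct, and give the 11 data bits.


Syndrome = 0: no error detected

Data: 01110001001 (no errors)


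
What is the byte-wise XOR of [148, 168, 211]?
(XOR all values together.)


XOR chain: 148 ^ 168 ^ 211 = 239

239


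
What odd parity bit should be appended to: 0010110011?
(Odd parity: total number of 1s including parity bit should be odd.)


Number of 1s in data: 5
Parity bit: 0

0


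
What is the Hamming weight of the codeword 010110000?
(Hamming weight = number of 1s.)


Counting 1s in 010110000

3


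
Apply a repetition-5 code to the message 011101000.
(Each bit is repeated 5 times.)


Each bit -> 5 copies

000001111111111111110000011111000000000000000


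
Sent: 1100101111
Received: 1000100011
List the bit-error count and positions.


XOR: 0100001100

3 error(s) at position(s): 1, 6, 7


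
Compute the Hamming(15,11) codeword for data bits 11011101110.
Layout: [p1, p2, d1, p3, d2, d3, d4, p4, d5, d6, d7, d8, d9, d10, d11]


Parity bits: p1=1, p2=0, p3=1, p4=1

101110111101110


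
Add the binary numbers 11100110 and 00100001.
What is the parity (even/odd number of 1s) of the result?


11100110 = 230
00100001 = 33
Sum = 263 = 100000111
1s count = 4

even parity (4 ones in 100000111)


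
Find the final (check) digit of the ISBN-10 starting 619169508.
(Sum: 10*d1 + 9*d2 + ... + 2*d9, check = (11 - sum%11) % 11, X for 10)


Weighted sum: 265
265 mod 11 = 1

Check digit: X


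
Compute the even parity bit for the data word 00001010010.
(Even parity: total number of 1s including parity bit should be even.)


Number of 1s in data: 3
Parity bit: 1

1


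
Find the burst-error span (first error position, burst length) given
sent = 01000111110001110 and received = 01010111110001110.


XOR: 00010000000000000

Burst at position 3, length 1


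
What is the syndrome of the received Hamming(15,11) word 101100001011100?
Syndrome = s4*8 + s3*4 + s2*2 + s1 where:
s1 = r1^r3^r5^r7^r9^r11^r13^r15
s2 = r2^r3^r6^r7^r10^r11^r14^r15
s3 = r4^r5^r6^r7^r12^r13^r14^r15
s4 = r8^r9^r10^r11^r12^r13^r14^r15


s1=1, s2=0, s3=1, s4=0

Syndrome = 5 (error at position 5)


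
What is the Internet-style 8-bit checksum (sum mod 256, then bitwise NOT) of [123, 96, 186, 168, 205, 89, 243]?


Sum = 1110 mod 256 = 86
Complement = 169

169


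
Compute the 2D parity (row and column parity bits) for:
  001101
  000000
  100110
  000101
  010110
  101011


Row parities: 101010
Column parities: 010011

Row P: 101010, Col P: 010011, Corner: 1


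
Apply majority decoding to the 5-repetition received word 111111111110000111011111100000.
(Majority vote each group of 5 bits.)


Groups: 11111, 11111, 10000, 11101, 11111, 00000
Majority votes: 110110

110110


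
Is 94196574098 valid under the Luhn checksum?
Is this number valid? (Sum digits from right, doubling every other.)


Luhn sum = 66
66 mod 10 = 6

Invalid (Luhn sum mod 10 = 6)


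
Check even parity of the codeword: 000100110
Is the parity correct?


Number of 1s: 3

No, parity error (3 ones)


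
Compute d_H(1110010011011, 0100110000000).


XOR: 1010100011011
Count of 1s: 7

7


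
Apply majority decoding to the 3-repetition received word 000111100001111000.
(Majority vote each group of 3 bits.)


Groups: 000, 111, 100, 001, 111, 000
Majority votes: 010010

010010


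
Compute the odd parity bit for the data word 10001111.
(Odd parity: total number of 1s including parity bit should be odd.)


Number of 1s in data: 5
Parity bit: 0

0


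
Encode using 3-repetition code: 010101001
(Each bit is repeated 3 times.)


Each bit -> 3 copies

000111000111000111000000111


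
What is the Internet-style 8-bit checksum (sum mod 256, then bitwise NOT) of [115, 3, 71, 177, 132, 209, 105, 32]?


Sum = 844 mod 256 = 76
Complement = 179

179


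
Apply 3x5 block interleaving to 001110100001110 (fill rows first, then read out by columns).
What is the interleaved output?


Matrix:
  00111
  01000
  01110
Read columns: 000011101101100

000011101101100


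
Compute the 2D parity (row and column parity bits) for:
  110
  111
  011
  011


Row parities: 0100
Column parities: 001

Row P: 0100, Col P: 001, Corner: 1


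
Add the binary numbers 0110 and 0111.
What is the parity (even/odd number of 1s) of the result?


0110 = 6
0111 = 7
Sum = 13 = 1101
1s count = 3

odd parity (3 ones in 1101)


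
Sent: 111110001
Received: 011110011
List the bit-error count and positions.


XOR: 100000010

2 error(s) at position(s): 0, 7


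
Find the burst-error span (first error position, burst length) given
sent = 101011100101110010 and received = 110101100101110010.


XOR: 011110000000000000

Burst at position 1, length 4


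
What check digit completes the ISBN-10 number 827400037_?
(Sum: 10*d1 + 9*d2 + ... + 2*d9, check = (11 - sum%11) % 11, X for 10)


Weighted sum: 205
205 mod 11 = 7

Check digit: 4


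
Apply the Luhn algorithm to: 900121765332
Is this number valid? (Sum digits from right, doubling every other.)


Luhn sum = 38
38 mod 10 = 8

Invalid (Luhn sum mod 10 = 8)


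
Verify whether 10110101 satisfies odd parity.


Number of 1s: 5

Yes, parity is correct (5 ones)


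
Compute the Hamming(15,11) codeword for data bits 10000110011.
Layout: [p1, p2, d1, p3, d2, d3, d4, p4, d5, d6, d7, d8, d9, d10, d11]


Parity bits: p1=1, p2=1, p3=0, p4=0

111000000110011


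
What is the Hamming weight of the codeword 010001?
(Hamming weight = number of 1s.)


Counting 1s in 010001

2


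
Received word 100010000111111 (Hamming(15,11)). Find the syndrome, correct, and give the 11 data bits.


Syndrome = 5: error at position 5

Data: 00000111111 (corrected bit 5)


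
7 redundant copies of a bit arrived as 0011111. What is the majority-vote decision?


Ones: 5 out of 7
Threshold: 4

1 (5/7 voted 1)


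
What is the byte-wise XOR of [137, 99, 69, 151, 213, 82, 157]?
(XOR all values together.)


XOR chain: 137 ^ 99 ^ 69 ^ 151 ^ 213 ^ 82 ^ 157 = 34

34
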